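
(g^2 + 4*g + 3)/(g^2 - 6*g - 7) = (g + 3)/(g - 7)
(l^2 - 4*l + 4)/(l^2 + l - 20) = (l^2 - 4*l + 4)/(l^2 + l - 20)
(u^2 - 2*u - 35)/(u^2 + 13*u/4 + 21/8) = 8*(u^2 - 2*u - 35)/(8*u^2 + 26*u + 21)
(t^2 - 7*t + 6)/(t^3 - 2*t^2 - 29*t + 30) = 1/(t + 5)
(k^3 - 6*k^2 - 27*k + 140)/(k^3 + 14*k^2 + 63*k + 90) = (k^2 - 11*k + 28)/(k^2 + 9*k + 18)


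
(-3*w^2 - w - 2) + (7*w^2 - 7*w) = 4*w^2 - 8*w - 2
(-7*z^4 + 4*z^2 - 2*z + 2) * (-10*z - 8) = 70*z^5 + 56*z^4 - 40*z^3 - 12*z^2 - 4*z - 16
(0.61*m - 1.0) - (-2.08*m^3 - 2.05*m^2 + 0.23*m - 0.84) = 2.08*m^3 + 2.05*m^2 + 0.38*m - 0.16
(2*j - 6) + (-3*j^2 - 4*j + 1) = -3*j^2 - 2*j - 5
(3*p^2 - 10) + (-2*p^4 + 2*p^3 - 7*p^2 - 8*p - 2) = -2*p^4 + 2*p^3 - 4*p^2 - 8*p - 12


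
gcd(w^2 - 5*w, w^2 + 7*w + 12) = 1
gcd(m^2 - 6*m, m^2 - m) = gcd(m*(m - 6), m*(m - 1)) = m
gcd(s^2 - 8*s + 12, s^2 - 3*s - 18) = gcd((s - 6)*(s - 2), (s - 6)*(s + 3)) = s - 6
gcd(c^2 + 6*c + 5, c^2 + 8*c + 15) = c + 5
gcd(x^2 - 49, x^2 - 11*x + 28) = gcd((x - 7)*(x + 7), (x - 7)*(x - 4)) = x - 7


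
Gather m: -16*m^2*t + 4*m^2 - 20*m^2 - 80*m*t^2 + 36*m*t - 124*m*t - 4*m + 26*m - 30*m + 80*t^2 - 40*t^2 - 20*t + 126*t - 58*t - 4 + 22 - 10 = m^2*(-16*t - 16) + m*(-80*t^2 - 88*t - 8) + 40*t^2 + 48*t + 8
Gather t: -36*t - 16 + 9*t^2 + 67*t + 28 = 9*t^2 + 31*t + 12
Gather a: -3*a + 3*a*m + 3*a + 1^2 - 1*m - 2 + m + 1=3*a*m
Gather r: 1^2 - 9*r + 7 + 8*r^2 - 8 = 8*r^2 - 9*r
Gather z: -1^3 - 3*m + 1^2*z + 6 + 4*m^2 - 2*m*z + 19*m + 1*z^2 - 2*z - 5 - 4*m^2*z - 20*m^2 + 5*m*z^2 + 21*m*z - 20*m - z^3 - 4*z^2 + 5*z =-16*m^2 - 4*m - z^3 + z^2*(5*m - 3) + z*(-4*m^2 + 19*m + 4)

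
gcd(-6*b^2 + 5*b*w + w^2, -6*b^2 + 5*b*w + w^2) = -6*b^2 + 5*b*w + w^2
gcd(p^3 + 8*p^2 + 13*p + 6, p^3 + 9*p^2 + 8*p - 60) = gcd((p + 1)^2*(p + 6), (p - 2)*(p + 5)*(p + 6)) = p + 6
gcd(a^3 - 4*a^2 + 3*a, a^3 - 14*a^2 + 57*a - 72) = a - 3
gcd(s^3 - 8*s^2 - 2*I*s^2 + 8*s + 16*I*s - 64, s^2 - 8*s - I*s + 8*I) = s - 8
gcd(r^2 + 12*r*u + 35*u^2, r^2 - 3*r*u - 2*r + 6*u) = 1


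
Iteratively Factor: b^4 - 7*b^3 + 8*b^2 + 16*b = (b - 4)*(b^3 - 3*b^2 - 4*b) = b*(b - 4)*(b^2 - 3*b - 4) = b*(b - 4)*(b + 1)*(b - 4)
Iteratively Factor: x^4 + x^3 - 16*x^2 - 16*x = (x - 4)*(x^3 + 5*x^2 + 4*x) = (x - 4)*(x + 1)*(x^2 + 4*x) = x*(x - 4)*(x + 1)*(x + 4)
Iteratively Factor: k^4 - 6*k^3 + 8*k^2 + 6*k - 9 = (k - 3)*(k^3 - 3*k^2 - k + 3) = (k - 3)*(k - 1)*(k^2 - 2*k - 3) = (k - 3)*(k - 1)*(k + 1)*(k - 3)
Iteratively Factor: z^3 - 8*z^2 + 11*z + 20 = (z - 5)*(z^2 - 3*z - 4) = (z - 5)*(z - 4)*(z + 1)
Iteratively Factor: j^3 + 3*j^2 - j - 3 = (j - 1)*(j^2 + 4*j + 3) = (j - 1)*(j + 3)*(j + 1)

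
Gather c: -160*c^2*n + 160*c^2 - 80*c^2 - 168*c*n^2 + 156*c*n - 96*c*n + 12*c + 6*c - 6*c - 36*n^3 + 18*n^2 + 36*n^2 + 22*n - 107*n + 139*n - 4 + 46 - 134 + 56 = c^2*(80 - 160*n) + c*(-168*n^2 + 60*n + 12) - 36*n^3 + 54*n^2 + 54*n - 36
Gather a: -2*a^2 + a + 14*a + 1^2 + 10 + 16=-2*a^2 + 15*a + 27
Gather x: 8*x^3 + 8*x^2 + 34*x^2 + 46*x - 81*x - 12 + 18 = 8*x^3 + 42*x^2 - 35*x + 6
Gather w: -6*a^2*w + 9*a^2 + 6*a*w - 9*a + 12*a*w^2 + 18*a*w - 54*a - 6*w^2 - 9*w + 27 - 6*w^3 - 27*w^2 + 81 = 9*a^2 - 63*a - 6*w^3 + w^2*(12*a - 33) + w*(-6*a^2 + 24*a - 9) + 108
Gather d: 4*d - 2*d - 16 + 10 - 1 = 2*d - 7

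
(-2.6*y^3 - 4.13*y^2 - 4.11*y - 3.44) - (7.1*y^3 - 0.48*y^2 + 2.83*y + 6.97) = -9.7*y^3 - 3.65*y^2 - 6.94*y - 10.41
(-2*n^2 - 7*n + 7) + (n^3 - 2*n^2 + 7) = n^3 - 4*n^2 - 7*n + 14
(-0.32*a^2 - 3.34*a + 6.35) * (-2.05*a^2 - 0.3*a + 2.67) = 0.656*a^4 + 6.943*a^3 - 12.8699*a^2 - 10.8228*a + 16.9545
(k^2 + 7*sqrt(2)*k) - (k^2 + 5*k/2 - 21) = -5*k/2 + 7*sqrt(2)*k + 21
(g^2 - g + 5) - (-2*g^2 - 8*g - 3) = 3*g^2 + 7*g + 8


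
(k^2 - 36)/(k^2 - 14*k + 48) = (k + 6)/(k - 8)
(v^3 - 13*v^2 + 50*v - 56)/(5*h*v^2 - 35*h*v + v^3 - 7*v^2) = (v^2 - 6*v + 8)/(v*(5*h + v))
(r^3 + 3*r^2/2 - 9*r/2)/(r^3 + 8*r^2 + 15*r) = (r - 3/2)/(r + 5)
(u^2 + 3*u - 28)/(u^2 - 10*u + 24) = (u + 7)/(u - 6)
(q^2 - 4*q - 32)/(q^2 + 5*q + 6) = (q^2 - 4*q - 32)/(q^2 + 5*q + 6)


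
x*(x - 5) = x^2 - 5*x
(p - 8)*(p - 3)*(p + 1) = p^3 - 10*p^2 + 13*p + 24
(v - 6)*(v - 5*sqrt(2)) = v^2 - 5*sqrt(2)*v - 6*v + 30*sqrt(2)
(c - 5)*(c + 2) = c^2 - 3*c - 10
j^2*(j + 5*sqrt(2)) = j^3 + 5*sqrt(2)*j^2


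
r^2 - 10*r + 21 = (r - 7)*(r - 3)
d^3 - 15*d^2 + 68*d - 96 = (d - 8)*(d - 4)*(d - 3)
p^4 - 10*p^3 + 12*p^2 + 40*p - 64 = (p - 8)*(p - 2)^2*(p + 2)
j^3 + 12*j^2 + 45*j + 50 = (j + 2)*(j + 5)^2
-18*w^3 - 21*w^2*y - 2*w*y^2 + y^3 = (-6*w + y)*(w + y)*(3*w + y)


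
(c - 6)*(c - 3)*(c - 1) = c^3 - 10*c^2 + 27*c - 18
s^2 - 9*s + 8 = (s - 8)*(s - 1)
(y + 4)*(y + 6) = y^2 + 10*y + 24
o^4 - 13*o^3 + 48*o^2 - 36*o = o*(o - 6)^2*(o - 1)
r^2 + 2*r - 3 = (r - 1)*(r + 3)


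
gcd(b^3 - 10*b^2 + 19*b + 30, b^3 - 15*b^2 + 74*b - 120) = b^2 - 11*b + 30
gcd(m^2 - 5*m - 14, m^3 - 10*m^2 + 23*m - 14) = m - 7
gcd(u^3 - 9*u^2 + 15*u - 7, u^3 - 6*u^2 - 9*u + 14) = u^2 - 8*u + 7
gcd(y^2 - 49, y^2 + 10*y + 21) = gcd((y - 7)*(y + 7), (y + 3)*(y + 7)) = y + 7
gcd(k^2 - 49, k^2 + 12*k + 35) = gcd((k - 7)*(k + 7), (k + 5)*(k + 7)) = k + 7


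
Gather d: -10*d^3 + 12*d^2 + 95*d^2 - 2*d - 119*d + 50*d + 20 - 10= -10*d^3 + 107*d^2 - 71*d + 10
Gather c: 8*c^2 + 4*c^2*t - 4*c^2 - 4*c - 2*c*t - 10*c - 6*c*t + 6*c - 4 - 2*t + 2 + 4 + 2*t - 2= c^2*(4*t + 4) + c*(-8*t - 8)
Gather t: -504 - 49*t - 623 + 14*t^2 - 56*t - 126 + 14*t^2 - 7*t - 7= 28*t^2 - 112*t - 1260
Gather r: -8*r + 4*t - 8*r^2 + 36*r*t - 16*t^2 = -8*r^2 + r*(36*t - 8) - 16*t^2 + 4*t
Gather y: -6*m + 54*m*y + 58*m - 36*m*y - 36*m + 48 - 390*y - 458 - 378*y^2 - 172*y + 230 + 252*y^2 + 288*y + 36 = 16*m - 126*y^2 + y*(18*m - 274) - 144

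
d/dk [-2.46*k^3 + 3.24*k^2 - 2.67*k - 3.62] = -7.38*k^2 + 6.48*k - 2.67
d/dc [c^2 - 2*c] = 2*c - 2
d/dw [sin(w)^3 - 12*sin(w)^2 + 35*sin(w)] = (3*sin(w)^2 - 24*sin(w) + 35)*cos(w)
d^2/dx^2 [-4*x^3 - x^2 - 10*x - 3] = -24*x - 2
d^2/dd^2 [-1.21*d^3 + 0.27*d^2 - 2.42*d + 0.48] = 0.54 - 7.26*d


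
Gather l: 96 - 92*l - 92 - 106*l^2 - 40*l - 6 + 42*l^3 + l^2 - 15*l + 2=42*l^3 - 105*l^2 - 147*l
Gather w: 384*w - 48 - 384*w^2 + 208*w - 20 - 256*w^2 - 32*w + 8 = -640*w^2 + 560*w - 60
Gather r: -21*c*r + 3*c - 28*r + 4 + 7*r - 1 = 3*c + r*(-21*c - 21) + 3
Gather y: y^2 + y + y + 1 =y^2 + 2*y + 1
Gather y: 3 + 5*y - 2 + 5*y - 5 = 10*y - 4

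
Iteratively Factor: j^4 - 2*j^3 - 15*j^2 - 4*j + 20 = (j - 1)*(j^3 - j^2 - 16*j - 20) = (j - 1)*(j + 2)*(j^2 - 3*j - 10) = (j - 5)*(j - 1)*(j + 2)*(j + 2)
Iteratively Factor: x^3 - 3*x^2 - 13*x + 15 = (x + 3)*(x^2 - 6*x + 5) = (x - 1)*(x + 3)*(x - 5)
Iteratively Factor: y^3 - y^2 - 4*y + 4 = (y - 2)*(y^2 + y - 2) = (y - 2)*(y + 2)*(y - 1)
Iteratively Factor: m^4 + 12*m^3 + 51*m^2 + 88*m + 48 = (m + 4)*(m^3 + 8*m^2 + 19*m + 12) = (m + 4)^2*(m^2 + 4*m + 3) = (m + 3)*(m + 4)^2*(m + 1)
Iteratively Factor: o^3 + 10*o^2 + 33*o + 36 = (o + 3)*(o^2 + 7*o + 12) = (o + 3)*(o + 4)*(o + 3)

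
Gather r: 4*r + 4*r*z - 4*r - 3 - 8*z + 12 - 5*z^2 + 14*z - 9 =4*r*z - 5*z^2 + 6*z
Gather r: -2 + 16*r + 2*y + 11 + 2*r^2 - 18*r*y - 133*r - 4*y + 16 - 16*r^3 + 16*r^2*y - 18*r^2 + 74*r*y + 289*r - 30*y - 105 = -16*r^3 + r^2*(16*y - 16) + r*(56*y + 172) - 32*y - 80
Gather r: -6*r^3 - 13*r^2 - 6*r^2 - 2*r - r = -6*r^3 - 19*r^2 - 3*r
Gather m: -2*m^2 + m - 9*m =-2*m^2 - 8*m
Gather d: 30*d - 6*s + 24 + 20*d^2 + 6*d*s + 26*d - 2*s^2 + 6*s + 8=20*d^2 + d*(6*s + 56) - 2*s^2 + 32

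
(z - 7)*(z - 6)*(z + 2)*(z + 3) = z^4 - 8*z^3 - 17*z^2 + 132*z + 252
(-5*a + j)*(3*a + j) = -15*a^2 - 2*a*j + j^2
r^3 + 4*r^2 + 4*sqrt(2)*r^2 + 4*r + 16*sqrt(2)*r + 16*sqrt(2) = (r + 2)^2*(r + 4*sqrt(2))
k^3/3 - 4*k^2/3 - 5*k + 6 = (k/3 + 1)*(k - 6)*(k - 1)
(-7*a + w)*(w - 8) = -7*a*w + 56*a + w^2 - 8*w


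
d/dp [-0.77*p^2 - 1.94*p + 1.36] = -1.54*p - 1.94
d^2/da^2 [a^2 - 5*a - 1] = 2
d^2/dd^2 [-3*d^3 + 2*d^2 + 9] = 4 - 18*d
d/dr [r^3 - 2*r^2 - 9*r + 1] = 3*r^2 - 4*r - 9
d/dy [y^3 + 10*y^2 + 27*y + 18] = 3*y^2 + 20*y + 27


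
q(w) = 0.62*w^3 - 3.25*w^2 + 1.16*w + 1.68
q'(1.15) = -3.86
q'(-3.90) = 54.80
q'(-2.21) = 24.61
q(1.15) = -0.34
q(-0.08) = 1.57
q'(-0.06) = 1.56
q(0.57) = 1.40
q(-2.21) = -23.45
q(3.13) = -7.52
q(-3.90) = -89.05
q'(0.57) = -1.94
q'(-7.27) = 146.72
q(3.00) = -7.35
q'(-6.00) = 107.12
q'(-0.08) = 1.69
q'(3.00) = -1.60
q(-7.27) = -416.75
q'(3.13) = -0.96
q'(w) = 1.86*w^2 - 6.5*w + 1.16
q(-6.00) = -256.20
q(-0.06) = 1.60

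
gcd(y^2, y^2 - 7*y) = y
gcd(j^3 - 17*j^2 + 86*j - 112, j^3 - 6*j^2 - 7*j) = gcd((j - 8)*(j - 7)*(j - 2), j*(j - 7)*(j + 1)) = j - 7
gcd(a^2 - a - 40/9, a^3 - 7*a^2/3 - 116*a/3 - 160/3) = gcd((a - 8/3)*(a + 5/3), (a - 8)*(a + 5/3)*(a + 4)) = a + 5/3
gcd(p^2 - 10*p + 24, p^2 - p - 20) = 1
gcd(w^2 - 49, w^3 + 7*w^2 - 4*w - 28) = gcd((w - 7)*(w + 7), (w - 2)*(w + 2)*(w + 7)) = w + 7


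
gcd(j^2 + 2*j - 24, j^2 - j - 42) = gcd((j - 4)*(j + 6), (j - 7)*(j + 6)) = j + 6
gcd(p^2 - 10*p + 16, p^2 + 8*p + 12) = 1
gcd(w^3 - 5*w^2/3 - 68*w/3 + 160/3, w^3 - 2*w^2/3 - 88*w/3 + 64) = w^2 - 20*w/3 + 32/3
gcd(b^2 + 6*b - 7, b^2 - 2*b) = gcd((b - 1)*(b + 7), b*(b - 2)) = 1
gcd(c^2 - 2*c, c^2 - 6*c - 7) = 1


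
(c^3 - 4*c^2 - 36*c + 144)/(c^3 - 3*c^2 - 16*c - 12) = (c^2 + 2*c - 24)/(c^2 + 3*c + 2)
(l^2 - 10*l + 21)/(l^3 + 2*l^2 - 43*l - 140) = (l - 3)/(l^2 + 9*l + 20)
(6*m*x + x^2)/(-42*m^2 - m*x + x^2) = x/(-7*m + x)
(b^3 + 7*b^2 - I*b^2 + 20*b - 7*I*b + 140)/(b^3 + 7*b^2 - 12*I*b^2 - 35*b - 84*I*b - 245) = (b + 4*I)/(b - 7*I)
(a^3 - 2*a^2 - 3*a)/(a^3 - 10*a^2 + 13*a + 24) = a/(a - 8)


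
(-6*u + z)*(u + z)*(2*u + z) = -12*u^3 - 16*u^2*z - 3*u*z^2 + z^3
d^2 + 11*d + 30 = (d + 5)*(d + 6)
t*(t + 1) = t^2 + t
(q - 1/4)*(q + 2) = q^2 + 7*q/4 - 1/2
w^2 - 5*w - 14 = (w - 7)*(w + 2)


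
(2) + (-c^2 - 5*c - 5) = -c^2 - 5*c - 3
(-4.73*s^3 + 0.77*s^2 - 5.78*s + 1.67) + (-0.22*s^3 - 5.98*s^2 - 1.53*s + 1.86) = -4.95*s^3 - 5.21*s^2 - 7.31*s + 3.53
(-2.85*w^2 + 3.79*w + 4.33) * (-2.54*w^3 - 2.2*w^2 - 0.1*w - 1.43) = 7.239*w^5 - 3.3566*w^4 - 19.0512*w^3 - 5.8295*w^2 - 5.8527*w - 6.1919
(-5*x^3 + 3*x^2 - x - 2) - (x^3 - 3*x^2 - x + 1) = -6*x^3 + 6*x^2 - 3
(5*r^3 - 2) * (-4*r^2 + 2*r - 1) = -20*r^5 + 10*r^4 - 5*r^3 + 8*r^2 - 4*r + 2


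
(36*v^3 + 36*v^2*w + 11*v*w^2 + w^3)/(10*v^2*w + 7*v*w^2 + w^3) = (18*v^2 + 9*v*w + w^2)/(w*(5*v + w))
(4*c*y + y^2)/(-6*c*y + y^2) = (4*c + y)/(-6*c + y)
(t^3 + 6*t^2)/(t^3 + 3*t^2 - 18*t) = t/(t - 3)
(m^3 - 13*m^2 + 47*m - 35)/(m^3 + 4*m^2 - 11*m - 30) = (m^3 - 13*m^2 + 47*m - 35)/(m^3 + 4*m^2 - 11*m - 30)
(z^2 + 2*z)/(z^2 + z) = (z + 2)/(z + 1)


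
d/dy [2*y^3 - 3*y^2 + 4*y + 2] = 6*y^2 - 6*y + 4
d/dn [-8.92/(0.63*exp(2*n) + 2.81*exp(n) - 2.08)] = (11.2392*exp(n) + 25.0652)*exp(n)/(0.63*exp(2*n) + 2.81*exp(n) - 2.08)^2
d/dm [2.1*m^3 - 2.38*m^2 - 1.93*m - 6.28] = 6.3*m^2 - 4.76*m - 1.93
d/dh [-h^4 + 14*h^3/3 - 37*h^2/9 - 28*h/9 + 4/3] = -4*h^3 + 14*h^2 - 74*h/9 - 28/9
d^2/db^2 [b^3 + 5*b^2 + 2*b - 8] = 6*b + 10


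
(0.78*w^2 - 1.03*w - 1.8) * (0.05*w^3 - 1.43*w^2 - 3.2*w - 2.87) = 0.039*w^5 - 1.1669*w^4 - 1.1131*w^3 + 3.6314*w^2 + 8.7161*w + 5.166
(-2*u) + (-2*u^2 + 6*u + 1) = -2*u^2 + 4*u + 1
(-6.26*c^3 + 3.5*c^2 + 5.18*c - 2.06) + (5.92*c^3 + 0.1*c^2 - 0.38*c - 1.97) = -0.34*c^3 + 3.6*c^2 + 4.8*c - 4.03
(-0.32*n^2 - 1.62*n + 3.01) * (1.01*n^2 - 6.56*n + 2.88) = -0.3232*n^4 + 0.463*n^3 + 12.7457*n^2 - 24.4112*n + 8.6688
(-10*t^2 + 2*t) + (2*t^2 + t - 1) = -8*t^2 + 3*t - 1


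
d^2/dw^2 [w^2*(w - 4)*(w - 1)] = 12*w^2 - 30*w + 8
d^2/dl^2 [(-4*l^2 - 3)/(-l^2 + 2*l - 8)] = 2*(8*l^3 - 87*l^2 - 18*l + 244)/(l^6 - 6*l^5 + 36*l^4 - 104*l^3 + 288*l^2 - 384*l + 512)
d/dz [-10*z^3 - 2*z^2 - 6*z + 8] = -30*z^2 - 4*z - 6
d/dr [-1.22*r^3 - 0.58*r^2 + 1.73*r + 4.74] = -3.66*r^2 - 1.16*r + 1.73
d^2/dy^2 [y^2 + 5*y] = 2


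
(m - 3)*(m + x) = m^2 + m*x - 3*m - 3*x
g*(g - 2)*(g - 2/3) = g^3 - 8*g^2/3 + 4*g/3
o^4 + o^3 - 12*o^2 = o^2*(o - 3)*(o + 4)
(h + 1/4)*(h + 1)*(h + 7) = h^3 + 33*h^2/4 + 9*h + 7/4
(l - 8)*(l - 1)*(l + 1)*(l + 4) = l^4 - 4*l^3 - 33*l^2 + 4*l + 32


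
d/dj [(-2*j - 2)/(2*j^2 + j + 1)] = 4*j*(j + 2)/(4*j^4 + 4*j^3 + 5*j^2 + 2*j + 1)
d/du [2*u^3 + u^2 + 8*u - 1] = 6*u^2 + 2*u + 8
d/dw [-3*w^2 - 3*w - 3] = -6*w - 3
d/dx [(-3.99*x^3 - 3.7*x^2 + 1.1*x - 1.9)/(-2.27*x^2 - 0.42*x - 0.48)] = (9.0573*x^4 + 3.3516*x^3 + 9.7966*x^2 - 5.074*x - 1.326)/(5.1529*x^4 + 1.9068*x^3 + 2.3556*x^2 + 0.4032*x + 0.2304)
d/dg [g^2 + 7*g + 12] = 2*g + 7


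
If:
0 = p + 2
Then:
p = -2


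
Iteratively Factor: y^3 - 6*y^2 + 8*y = (y - 4)*(y^2 - 2*y) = y*(y - 4)*(y - 2)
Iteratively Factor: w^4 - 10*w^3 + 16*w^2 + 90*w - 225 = (w - 3)*(w^3 - 7*w^2 - 5*w + 75) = (w - 5)*(w - 3)*(w^2 - 2*w - 15) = (w - 5)^2*(w - 3)*(w + 3)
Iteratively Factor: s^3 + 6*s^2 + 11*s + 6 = (s + 2)*(s^2 + 4*s + 3) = (s + 1)*(s + 2)*(s + 3)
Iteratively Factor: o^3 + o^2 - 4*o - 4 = (o + 1)*(o^2 - 4) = (o - 2)*(o + 1)*(o + 2)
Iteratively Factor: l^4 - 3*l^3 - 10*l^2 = (l - 5)*(l^3 + 2*l^2) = l*(l - 5)*(l^2 + 2*l) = l^2*(l - 5)*(l + 2)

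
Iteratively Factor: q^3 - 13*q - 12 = (q + 3)*(q^2 - 3*q - 4) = (q + 1)*(q + 3)*(q - 4)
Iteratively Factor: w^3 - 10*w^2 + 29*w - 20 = (w - 5)*(w^2 - 5*w + 4) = (w - 5)*(w - 4)*(w - 1)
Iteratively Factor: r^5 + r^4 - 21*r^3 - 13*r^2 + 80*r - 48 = (r + 3)*(r^4 - 2*r^3 - 15*r^2 + 32*r - 16) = (r - 4)*(r + 3)*(r^3 + 2*r^2 - 7*r + 4) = (r - 4)*(r + 3)*(r + 4)*(r^2 - 2*r + 1) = (r - 4)*(r - 1)*(r + 3)*(r + 4)*(r - 1)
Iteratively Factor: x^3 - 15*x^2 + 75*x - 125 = (x - 5)*(x^2 - 10*x + 25) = (x - 5)^2*(x - 5)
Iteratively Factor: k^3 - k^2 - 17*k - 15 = (k + 1)*(k^2 - 2*k - 15) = (k - 5)*(k + 1)*(k + 3)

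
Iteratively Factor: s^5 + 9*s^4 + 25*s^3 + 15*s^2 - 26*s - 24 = (s - 1)*(s^4 + 10*s^3 + 35*s^2 + 50*s + 24) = (s - 1)*(s + 1)*(s^3 + 9*s^2 + 26*s + 24) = (s - 1)*(s + 1)*(s + 4)*(s^2 + 5*s + 6) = (s - 1)*(s + 1)*(s + 2)*(s + 4)*(s + 3)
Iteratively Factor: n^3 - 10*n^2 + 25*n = (n)*(n^2 - 10*n + 25) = n*(n - 5)*(n - 5)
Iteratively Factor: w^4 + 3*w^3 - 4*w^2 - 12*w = (w)*(w^3 + 3*w^2 - 4*w - 12) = w*(w - 2)*(w^2 + 5*w + 6) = w*(w - 2)*(w + 2)*(w + 3)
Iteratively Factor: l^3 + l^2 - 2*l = (l + 2)*(l^2 - l) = l*(l + 2)*(l - 1)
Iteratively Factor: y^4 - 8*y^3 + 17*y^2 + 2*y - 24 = (y - 3)*(y^3 - 5*y^2 + 2*y + 8) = (y - 3)*(y + 1)*(y^2 - 6*y + 8) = (y - 3)*(y - 2)*(y + 1)*(y - 4)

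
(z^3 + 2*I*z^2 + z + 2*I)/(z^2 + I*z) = z + I + 2/z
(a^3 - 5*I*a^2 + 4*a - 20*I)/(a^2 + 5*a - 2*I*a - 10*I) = (a^2 - 3*I*a + 10)/(a + 5)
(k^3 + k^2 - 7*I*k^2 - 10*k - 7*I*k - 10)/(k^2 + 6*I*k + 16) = (k^2 + k*(1 - 5*I) - 5*I)/(k + 8*I)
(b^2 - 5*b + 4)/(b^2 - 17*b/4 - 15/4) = 4*(-b^2 + 5*b - 4)/(-4*b^2 + 17*b + 15)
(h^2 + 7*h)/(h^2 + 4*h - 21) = h/(h - 3)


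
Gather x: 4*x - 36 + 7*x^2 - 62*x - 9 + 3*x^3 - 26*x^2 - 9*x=3*x^3 - 19*x^2 - 67*x - 45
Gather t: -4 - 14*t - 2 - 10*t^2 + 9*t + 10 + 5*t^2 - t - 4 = -5*t^2 - 6*t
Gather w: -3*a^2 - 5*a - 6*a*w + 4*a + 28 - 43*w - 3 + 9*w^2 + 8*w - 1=-3*a^2 - a + 9*w^2 + w*(-6*a - 35) + 24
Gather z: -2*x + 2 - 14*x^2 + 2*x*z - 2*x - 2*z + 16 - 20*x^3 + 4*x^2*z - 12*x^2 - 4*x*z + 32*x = -20*x^3 - 26*x^2 + 28*x + z*(4*x^2 - 2*x - 2) + 18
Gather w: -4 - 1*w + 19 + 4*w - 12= 3*w + 3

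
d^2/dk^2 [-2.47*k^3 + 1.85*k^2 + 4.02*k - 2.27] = 3.7 - 14.82*k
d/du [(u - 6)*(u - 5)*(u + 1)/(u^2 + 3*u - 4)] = (u^4 + 6*u^3 - 61*u^2 + 20*u - 166)/(u^4 + 6*u^3 + u^2 - 24*u + 16)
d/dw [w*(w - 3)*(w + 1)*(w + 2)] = 4*w^3 - 14*w - 6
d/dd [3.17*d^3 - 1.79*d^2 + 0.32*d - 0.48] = 9.51*d^2 - 3.58*d + 0.32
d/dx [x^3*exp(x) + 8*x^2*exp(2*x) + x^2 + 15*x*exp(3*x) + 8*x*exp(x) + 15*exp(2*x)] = x^3*exp(x) + 16*x^2*exp(2*x) + 3*x^2*exp(x) + 45*x*exp(3*x) + 16*x*exp(2*x) + 8*x*exp(x) + 2*x + 15*exp(3*x) + 30*exp(2*x) + 8*exp(x)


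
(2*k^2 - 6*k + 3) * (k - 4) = 2*k^3 - 14*k^2 + 27*k - 12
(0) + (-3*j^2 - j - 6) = -3*j^2 - j - 6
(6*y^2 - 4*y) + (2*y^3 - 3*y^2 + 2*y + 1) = 2*y^3 + 3*y^2 - 2*y + 1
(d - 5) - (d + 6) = -11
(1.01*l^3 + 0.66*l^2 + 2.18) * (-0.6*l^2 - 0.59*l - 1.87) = -0.606*l^5 - 0.9919*l^4 - 2.2781*l^3 - 2.5422*l^2 - 1.2862*l - 4.0766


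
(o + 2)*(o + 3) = o^2 + 5*o + 6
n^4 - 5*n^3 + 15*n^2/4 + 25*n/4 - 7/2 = (n - 7/2)*(n - 2)*(n - 1/2)*(n + 1)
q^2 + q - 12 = (q - 3)*(q + 4)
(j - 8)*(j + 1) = j^2 - 7*j - 8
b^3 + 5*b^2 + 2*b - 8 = (b - 1)*(b + 2)*(b + 4)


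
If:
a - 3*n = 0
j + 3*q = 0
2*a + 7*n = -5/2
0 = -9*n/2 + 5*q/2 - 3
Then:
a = -15/26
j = -333/130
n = -5/26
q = 111/130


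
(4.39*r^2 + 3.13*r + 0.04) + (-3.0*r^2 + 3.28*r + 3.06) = 1.39*r^2 + 6.41*r + 3.1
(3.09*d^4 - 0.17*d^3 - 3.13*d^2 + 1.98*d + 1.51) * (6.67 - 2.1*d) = -6.489*d^5 + 20.9673*d^4 + 5.4391*d^3 - 25.0351*d^2 + 10.0356*d + 10.0717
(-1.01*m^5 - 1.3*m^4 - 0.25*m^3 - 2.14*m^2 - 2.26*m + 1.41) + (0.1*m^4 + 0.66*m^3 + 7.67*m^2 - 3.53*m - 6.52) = -1.01*m^5 - 1.2*m^4 + 0.41*m^3 + 5.53*m^2 - 5.79*m - 5.11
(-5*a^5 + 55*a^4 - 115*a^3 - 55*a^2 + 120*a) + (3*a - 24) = -5*a^5 + 55*a^4 - 115*a^3 - 55*a^2 + 123*a - 24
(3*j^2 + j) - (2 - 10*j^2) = 13*j^2 + j - 2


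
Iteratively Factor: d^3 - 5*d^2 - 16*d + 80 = (d - 5)*(d^2 - 16) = (d - 5)*(d - 4)*(d + 4)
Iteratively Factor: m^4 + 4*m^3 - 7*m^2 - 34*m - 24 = (m + 1)*(m^3 + 3*m^2 - 10*m - 24) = (m + 1)*(m + 4)*(m^2 - m - 6) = (m - 3)*(m + 1)*(m + 4)*(m + 2)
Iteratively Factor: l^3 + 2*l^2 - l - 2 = (l + 1)*(l^2 + l - 2) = (l + 1)*(l + 2)*(l - 1)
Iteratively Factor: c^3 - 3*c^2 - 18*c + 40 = (c + 4)*(c^2 - 7*c + 10) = (c - 5)*(c + 4)*(c - 2)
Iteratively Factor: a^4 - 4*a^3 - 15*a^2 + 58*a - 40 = (a - 1)*(a^3 - 3*a^2 - 18*a + 40) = (a - 5)*(a - 1)*(a^2 + 2*a - 8) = (a - 5)*(a - 2)*(a - 1)*(a + 4)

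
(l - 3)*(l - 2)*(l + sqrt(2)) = l^3 - 5*l^2 + sqrt(2)*l^2 - 5*sqrt(2)*l + 6*l + 6*sqrt(2)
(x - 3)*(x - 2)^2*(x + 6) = x^4 - x^3 - 26*x^2 + 84*x - 72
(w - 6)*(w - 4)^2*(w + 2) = w^4 - 12*w^3 + 36*w^2 + 32*w - 192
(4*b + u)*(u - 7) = 4*b*u - 28*b + u^2 - 7*u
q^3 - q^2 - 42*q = q*(q - 7)*(q + 6)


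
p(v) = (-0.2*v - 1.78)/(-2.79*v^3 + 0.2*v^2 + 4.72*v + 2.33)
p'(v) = (-0.2*v - 1.78)*(8.37*v^2 - 0.4*v - 4.72)/(-2.79*v^3 + 0.2*v^2 + 4.72*v + 2.33)^2 - 0.2/(-2.79*v^3 + 0.2*v^2 + 4.72*v + 2.33)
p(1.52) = -12.37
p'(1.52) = -1029.09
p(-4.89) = -0.00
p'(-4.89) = -0.00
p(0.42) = -0.45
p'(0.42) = 0.32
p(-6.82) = -0.00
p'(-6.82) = -0.00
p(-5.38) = -0.00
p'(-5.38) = -0.00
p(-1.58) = -0.23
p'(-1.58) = -0.64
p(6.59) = 0.00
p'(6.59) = -0.00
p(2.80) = 0.05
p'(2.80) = -0.07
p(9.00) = 0.00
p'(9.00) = -0.00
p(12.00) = 0.00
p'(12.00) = -0.00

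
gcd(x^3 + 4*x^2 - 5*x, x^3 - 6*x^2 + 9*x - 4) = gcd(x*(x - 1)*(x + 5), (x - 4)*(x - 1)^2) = x - 1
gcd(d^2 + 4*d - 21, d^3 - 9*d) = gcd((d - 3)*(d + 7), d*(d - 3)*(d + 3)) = d - 3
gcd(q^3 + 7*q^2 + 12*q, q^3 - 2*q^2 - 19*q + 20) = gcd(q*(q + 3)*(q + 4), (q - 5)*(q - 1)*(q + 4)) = q + 4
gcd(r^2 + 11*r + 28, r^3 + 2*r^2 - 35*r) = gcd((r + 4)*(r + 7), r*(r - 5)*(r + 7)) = r + 7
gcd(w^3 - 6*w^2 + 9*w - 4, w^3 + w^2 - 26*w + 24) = w^2 - 5*w + 4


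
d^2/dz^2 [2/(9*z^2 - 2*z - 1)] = 4*(81*z^2 - 18*z - 4*(9*z - 1)^2 - 9)/(-9*z^2 + 2*z + 1)^3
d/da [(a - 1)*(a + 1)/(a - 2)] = (a^2 - 4*a + 1)/(a^2 - 4*a + 4)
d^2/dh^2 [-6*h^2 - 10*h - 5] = -12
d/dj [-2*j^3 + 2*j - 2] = 2 - 6*j^2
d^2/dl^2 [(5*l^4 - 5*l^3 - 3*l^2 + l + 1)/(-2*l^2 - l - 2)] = 2*(-20*l^6 - 30*l^5 - 75*l^4 - 105*l^3 - 138*l^2 + 66*l + 17)/(8*l^6 + 12*l^5 + 30*l^4 + 25*l^3 + 30*l^2 + 12*l + 8)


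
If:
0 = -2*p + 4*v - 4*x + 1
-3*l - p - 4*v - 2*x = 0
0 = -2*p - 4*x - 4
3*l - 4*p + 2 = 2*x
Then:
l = 7/3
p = 11/3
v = -5/4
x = -17/6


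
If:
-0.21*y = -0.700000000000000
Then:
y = 3.33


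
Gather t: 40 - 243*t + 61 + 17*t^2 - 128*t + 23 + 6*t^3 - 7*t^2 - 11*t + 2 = 6*t^3 + 10*t^2 - 382*t + 126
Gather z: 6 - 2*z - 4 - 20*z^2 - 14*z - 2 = -20*z^2 - 16*z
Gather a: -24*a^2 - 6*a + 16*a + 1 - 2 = -24*a^2 + 10*a - 1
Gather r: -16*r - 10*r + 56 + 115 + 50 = 221 - 26*r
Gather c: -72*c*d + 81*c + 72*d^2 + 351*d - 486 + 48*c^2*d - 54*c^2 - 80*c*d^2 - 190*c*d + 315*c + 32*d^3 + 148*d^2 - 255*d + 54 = c^2*(48*d - 54) + c*(-80*d^2 - 262*d + 396) + 32*d^3 + 220*d^2 + 96*d - 432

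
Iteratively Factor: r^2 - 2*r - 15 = (r + 3)*(r - 5)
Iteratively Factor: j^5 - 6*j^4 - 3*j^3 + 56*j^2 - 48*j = (j + 3)*(j^4 - 9*j^3 + 24*j^2 - 16*j) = (j - 4)*(j + 3)*(j^3 - 5*j^2 + 4*j) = (j - 4)*(j - 1)*(j + 3)*(j^2 - 4*j) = (j - 4)^2*(j - 1)*(j + 3)*(j)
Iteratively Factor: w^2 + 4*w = (w + 4)*(w)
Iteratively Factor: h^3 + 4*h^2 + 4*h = (h + 2)*(h^2 + 2*h) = h*(h + 2)*(h + 2)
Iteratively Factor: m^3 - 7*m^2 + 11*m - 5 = (m - 5)*(m^2 - 2*m + 1) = (m - 5)*(m - 1)*(m - 1)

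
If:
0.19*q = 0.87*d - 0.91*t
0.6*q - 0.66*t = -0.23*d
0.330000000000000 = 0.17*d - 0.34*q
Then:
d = -22.32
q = -12.13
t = -18.80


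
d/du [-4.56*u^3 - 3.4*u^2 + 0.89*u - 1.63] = -13.68*u^2 - 6.8*u + 0.89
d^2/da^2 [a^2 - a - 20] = 2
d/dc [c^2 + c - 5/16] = 2*c + 1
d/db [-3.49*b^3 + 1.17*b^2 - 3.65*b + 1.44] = -10.47*b^2 + 2.34*b - 3.65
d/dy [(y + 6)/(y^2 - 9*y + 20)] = (y^2 - 9*y - (y + 6)*(2*y - 9) + 20)/(y^2 - 9*y + 20)^2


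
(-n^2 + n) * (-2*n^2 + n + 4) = 2*n^4 - 3*n^3 - 3*n^2 + 4*n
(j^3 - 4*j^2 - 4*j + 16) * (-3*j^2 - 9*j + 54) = -3*j^5 + 3*j^4 + 102*j^3 - 228*j^2 - 360*j + 864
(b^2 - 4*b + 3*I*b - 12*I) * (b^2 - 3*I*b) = b^4 - 4*b^3 + 9*b^2 - 36*b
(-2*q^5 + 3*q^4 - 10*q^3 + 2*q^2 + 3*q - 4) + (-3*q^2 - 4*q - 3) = -2*q^5 + 3*q^4 - 10*q^3 - q^2 - q - 7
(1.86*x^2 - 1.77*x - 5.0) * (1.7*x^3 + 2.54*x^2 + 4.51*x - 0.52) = 3.162*x^5 + 1.7154*x^4 - 4.6072*x^3 - 21.6499*x^2 - 21.6296*x + 2.6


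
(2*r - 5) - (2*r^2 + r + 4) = -2*r^2 + r - 9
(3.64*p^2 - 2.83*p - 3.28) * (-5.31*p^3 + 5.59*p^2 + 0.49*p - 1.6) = -19.3284*p^5 + 35.3749*p^4 + 3.3807*p^3 - 25.5459*p^2 + 2.9208*p + 5.248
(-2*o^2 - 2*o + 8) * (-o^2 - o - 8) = 2*o^4 + 4*o^3 + 10*o^2 + 8*o - 64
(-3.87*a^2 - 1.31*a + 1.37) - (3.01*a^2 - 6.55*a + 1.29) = -6.88*a^2 + 5.24*a + 0.0800000000000001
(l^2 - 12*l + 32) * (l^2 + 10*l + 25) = l^4 - 2*l^3 - 63*l^2 + 20*l + 800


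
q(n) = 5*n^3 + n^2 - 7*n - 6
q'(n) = 15*n^2 + 2*n - 7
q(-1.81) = -19.70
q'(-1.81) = 38.52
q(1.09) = -5.97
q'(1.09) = 13.00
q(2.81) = 93.17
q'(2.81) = 117.06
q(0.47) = -8.55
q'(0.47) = -2.75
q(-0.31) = -3.88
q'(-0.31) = -6.18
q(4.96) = 594.00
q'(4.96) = 371.94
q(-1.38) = -7.58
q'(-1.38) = 18.81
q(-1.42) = -8.36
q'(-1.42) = 20.41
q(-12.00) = -8418.00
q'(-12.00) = 2129.00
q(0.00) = -6.00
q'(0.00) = -7.00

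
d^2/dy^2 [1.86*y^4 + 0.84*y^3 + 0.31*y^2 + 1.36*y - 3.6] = 22.32*y^2 + 5.04*y + 0.62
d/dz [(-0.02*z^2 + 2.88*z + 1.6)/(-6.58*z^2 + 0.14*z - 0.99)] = (18.9476*z^2 + 21.0956*z - 3.0752)/(43.2964*z^4 - 1.8424*z^3 + 13.048*z^2 - 0.2772*z + 0.9801)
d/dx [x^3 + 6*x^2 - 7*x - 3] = 3*x^2 + 12*x - 7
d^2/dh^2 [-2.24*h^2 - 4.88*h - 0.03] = -4.48000000000000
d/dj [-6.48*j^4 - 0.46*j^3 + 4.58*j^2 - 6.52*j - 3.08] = -25.92*j^3 - 1.38*j^2 + 9.16*j - 6.52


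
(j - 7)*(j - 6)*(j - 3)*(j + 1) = j^4 - 15*j^3 + 65*j^2 - 45*j - 126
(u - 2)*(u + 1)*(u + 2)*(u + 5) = u^4 + 6*u^3 + u^2 - 24*u - 20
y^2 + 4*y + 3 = (y + 1)*(y + 3)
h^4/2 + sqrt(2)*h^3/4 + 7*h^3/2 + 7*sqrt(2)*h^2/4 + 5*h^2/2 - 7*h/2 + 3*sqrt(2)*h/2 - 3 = (h/2 + sqrt(2)/2)*(h + 1)*(h + 6)*(h - sqrt(2)/2)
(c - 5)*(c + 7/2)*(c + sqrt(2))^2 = c^4 - 3*c^3/2 + 2*sqrt(2)*c^3 - 31*c^2/2 - 3*sqrt(2)*c^2 - 35*sqrt(2)*c - 3*c - 35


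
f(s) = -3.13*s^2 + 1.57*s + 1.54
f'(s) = 1.57 - 6.26*s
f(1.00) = -0.02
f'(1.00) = -4.69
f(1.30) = -1.71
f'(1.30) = -6.57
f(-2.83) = -27.97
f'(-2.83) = 19.29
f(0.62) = 1.31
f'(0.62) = -2.31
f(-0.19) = 1.13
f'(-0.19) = 2.76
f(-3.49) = -42.06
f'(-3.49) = 23.42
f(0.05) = 1.61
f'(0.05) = 1.26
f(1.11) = -0.57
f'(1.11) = -5.38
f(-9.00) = -266.12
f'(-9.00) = 57.91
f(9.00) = -237.86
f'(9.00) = -54.77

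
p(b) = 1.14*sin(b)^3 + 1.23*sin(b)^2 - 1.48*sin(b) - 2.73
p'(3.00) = 1.05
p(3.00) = -2.91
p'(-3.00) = 1.74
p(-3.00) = -2.50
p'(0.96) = 1.62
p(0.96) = -2.49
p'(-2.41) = 1.19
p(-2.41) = -1.53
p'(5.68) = -1.46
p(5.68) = -1.70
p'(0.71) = 1.20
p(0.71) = -2.86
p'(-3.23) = 1.23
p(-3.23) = -2.85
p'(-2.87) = 1.82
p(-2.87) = -2.27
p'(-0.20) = -1.80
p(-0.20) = -2.40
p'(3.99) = 0.93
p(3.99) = -1.41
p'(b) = 3.42*sin(b)^2*cos(b) + 2.46*sin(b)*cos(b) - 1.48*cos(b)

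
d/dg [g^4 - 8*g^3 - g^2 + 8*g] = 4*g^3 - 24*g^2 - 2*g + 8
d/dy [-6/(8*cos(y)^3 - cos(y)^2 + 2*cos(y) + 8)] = 12*(-12*cos(y)^2 + cos(y) - 1)*sin(y)/(8*cos(y)^3 - cos(y)^2 + 2*cos(y) + 8)^2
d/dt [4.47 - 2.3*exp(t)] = -2.3*exp(t)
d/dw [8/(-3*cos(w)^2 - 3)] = -32*sin(2*w)/(3*(cos(2*w) + 3)^2)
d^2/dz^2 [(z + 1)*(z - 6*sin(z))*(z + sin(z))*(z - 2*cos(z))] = 5*z^3*sin(z) + 2*z^3*cos(z) + 17*z^2*sin(z) - 20*z^2*sin(2*z) - 28*z^2*cos(z) - 12*z^2*cos(2*z) + 12*z^2 - 22*z*sin(z) - 44*z*sin(2*z) - 35*z*cos(z) + 28*z*cos(2*z) + 27*z*cos(3*z) + 6*z - 16*sin(z) - 2*sin(2*z) + 18*sin(3*z) - 7*cos(z) + 26*cos(2*z) + 27*cos(3*z) - 6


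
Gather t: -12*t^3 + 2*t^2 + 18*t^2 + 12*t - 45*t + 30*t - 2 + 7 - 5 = -12*t^3 + 20*t^2 - 3*t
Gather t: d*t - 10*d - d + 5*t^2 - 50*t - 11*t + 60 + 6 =-11*d + 5*t^2 + t*(d - 61) + 66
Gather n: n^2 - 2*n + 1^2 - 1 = n^2 - 2*n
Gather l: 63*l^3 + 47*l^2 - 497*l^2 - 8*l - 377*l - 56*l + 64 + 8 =63*l^3 - 450*l^2 - 441*l + 72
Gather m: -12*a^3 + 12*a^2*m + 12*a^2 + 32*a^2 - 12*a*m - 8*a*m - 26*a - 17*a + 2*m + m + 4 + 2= -12*a^3 + 44*a^2 - 43*a + m*(12*a^2 - 20*a + 3) + 6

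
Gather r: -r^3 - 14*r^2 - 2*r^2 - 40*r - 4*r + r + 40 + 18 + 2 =-r^3 - 16*r^2 - 43*r + 60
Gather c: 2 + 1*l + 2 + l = 2*l + 4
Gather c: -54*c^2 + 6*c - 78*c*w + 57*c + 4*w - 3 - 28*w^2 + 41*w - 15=-54*c^2 + c*(63 - 78*w) - 28*w^2 + 45*w - 18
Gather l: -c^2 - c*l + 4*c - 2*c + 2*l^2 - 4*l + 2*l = -c^2 + 2*c + 2*l^2 + l*(-c - 2)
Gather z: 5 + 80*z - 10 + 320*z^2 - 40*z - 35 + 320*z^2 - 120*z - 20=640*z^2 - 80*z - 60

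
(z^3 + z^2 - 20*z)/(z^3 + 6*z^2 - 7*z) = (z^2 + z - 20)/(z^2 + 6*z - 7)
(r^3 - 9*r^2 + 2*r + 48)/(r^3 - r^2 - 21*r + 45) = (r^2 - 6*r - 16)/(r^2 + 2*r - 15)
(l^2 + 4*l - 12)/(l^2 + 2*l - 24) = (l - 2)/(l - 4)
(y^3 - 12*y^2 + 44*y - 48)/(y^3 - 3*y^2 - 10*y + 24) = (y - 6)/(y + 3)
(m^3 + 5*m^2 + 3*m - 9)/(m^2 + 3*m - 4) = (m^2 + 6*m + 9)/(m + 4)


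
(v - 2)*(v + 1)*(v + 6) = v^3 + 5*v^2 - 8*v - 12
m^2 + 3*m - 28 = (m - 4)*(m + 7)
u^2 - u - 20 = (u - 5)*(u + 4)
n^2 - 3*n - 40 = (n - 8)*(n + 5)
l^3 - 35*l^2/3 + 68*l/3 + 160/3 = (l - 8)*(l - 5)*(l + 4/3)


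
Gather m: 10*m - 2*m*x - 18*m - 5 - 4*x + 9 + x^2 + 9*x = m*(-2*x - 8) + x^2 + 5*x + 4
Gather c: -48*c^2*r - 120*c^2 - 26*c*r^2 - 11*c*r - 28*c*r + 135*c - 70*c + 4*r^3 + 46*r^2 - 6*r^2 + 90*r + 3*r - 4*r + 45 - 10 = c^2*(-48*r - 120) + c*(-26*r^2 - 39*r + 65) + 4*r^3 + 40*r^2 + 89*r + 35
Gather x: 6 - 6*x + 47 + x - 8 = 45 - 5*x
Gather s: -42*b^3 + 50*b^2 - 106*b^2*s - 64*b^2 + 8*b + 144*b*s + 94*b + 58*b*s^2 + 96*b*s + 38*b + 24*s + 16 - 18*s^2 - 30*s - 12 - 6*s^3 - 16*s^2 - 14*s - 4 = -42*b^3 - 14*b^2 + 140*b - 6*s^3 + s^2*(58*b - 34) + s*(-106*b^2 + 240*b - 20)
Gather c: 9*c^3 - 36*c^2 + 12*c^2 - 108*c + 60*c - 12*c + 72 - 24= 9*c^3 - 24*c^2 - 60*c + 48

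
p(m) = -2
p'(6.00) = 0.00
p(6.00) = -2.00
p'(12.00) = 0.00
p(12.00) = -2.00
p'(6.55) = 0.00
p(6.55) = -2.00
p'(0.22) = 0.00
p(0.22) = -2.00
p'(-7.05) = 0.00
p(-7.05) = -2.00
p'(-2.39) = 0.00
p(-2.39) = -2.00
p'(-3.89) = 0.00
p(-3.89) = -2.00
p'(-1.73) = 0.00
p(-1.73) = -2.00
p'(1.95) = 0.00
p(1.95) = -2.00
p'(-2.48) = 0.00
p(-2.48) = -2.00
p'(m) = 0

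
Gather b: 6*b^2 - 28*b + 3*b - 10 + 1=6*b^2 - 25*b - 9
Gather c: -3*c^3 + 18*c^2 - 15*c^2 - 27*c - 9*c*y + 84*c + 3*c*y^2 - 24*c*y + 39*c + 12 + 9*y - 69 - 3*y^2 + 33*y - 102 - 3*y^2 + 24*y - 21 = -3*c^3 + 3*c^2 + c*(3*y^2 - 33*y + 96) - 6*y^2 + 66*y - 180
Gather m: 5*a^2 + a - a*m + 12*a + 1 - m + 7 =5*a^2 + 13*a + m*(-a - 1) + 8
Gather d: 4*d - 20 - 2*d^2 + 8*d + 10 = -2*d^2 + 12*d - 10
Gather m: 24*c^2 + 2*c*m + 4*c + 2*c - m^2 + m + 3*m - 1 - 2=24*c^2 + 6*c - m^2 + m*(2*c + 4) - 3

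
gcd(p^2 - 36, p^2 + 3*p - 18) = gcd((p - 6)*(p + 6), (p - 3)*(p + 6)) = p + 6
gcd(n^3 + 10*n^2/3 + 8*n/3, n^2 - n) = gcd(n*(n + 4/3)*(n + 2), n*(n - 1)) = n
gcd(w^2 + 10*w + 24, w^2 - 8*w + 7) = 1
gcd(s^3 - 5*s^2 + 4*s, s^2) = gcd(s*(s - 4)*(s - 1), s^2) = s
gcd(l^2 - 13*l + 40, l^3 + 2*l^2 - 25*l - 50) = l - 5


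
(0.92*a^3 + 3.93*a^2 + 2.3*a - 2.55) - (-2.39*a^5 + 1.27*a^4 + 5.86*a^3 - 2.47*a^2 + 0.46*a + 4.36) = 2.39*a^5 - 1.27*a^4 - 4.94*a^3 + 6.4*a^2 + 1.84*a - 6.91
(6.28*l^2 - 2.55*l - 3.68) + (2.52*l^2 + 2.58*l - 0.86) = 8.8*l^2 + 0.0300000000000002*l - 4.54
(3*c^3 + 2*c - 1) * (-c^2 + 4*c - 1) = -3*c^5 + 12*c^4 - 5*c^3 + 9*c^2 - 6*c + 1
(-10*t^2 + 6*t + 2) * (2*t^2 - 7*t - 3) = -20*t^4 + 82*t^3 - 8*t^2 - 32*t - 6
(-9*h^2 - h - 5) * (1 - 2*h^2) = 18*h^4 + 2*h^3 + h^2 - h - 5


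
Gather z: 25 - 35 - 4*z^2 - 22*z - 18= -4*z^2 - 22*z - 28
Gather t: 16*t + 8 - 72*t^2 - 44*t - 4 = -72*t^2 - 28*t + 4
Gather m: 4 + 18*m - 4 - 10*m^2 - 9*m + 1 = -10*m^2 + 9*m + 1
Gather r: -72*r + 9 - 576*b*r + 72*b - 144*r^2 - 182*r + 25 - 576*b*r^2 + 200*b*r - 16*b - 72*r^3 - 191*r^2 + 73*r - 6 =56*b - 72*r^3 + r^2*(-576*b - 335) + r*(-376*b - 181) + 28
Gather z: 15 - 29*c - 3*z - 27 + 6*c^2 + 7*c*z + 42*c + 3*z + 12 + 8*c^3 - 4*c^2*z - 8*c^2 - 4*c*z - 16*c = 8*c^3 - 2*c^2 - 3*c + z*(-4*c^2 + 3*c)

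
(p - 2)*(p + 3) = p^2 + p - 6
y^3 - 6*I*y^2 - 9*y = y*(y - 3*I)^2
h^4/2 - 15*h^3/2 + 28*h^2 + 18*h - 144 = (h/2 + 1)*(h - 8)*(h - 6)*(h - 3)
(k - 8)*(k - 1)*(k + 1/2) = k^3 - 17*k^2/2 + 7*k/2 + 4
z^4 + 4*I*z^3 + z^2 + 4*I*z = z*(z - I)*(z + I)*(z + 4*I)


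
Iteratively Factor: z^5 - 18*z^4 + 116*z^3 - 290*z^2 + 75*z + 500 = (z - 4)*(z^4 - 14*z^3 + 60*z^2 - 50*z - 125) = (z - 4)*(z + 1)*(z^3 - 15*z^2 + 75*z - 125) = (z - 5)*(z - 4)*(z + 1)*(z^2 - 10*z + 25) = (z - 5)^2*(z - 4)*(z + 1)*(z - 5)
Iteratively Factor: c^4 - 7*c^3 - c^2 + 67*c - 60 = (c - 1)*(c^3 - 6*c^2 - 7*c + 60) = (c - 5)*(c - 1)*(c^2 - c - 12) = (c - 5)*(c - 4)*(c - 1)*(c + 3)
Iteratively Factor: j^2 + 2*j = (j + 2)*(j)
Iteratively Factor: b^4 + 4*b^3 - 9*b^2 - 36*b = (b - 3)*(b^3 + 7*b^2 + 12*b) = (b - 3)*(b + 3)*(b^2 + 4*b) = (b - 3)*(b + 3)*(b + 4)*(b)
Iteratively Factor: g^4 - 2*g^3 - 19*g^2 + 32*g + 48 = (g - 4)*(g^3 + 2*g^2 - 11*g - 12) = (g - 4)*(g + 4)*(g^2 - 2*g - 3) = (g - 4)*(g + 1)*(g + 4)*(g - 3)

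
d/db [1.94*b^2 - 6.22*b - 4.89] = 3.88*b - 6.22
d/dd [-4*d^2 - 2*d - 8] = -8*d - 2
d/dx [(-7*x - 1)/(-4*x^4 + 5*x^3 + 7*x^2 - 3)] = (28*x^4 - 35*x^3 - 49*x^2 + x*(7*x + 1)*(-16*x^2 + 15*x + 14) + 21)/(4*x^4 - 5*x^3 - 7*x^2 + 3)^2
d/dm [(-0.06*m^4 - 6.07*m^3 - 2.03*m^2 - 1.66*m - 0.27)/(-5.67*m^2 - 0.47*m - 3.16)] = (0.6804*m^5 + 34.5015*m^4 + 6.4642*m^3 + 49.0855*m^2 + 9.7678*m + 5.1187)/(32.1489*m^4 + 5.3298*m^3 + 36.0553*m^2 + 2.9704*m + 9.9856)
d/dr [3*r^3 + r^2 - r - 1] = 9*r^2 + 2*r - 1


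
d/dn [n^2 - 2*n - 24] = 2*n - 2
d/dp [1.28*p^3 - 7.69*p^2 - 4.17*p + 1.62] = 3.84*p^2 - 15.38*p - 4.17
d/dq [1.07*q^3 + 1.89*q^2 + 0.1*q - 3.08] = 3.21*q^2 + 3.78*q + 0.1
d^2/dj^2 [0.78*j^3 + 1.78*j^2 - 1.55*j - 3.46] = 4.68*j + 3.56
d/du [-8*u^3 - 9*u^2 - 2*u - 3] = -24*u^2 - 18*u - 2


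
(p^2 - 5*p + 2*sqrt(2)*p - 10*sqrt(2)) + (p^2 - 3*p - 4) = 2*p^2 - 8*p + 2*sqrt(2)*p - 10*sqrt(2) - 4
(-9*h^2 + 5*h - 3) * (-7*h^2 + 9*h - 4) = 63*h^4 - 116*h^3 + 102*h^2 - 47*h + 12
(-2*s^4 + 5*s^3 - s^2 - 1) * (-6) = 12*s^4 - 30*s^3 + 6*s^2 + 6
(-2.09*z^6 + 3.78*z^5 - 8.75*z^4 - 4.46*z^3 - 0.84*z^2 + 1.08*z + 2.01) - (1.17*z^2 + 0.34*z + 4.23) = -2.09*z^6 + 3.78*z^5 - 8.75*z^4 - 4.46*z^3 - 2.01*z^2 + 0.74*z - 2.22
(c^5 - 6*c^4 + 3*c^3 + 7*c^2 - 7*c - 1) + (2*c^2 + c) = c^5 - 6*c^4 + 3*c^3 + 9*c^2 - 6*c - 1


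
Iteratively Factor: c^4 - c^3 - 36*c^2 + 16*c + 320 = (c - 5)*(c^3 + 4*c^2 - 16*c - 64) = (c - 5)*(c + 4)*(c^2 - 16) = (c - 5)*(c + 4)^2*(c - 4)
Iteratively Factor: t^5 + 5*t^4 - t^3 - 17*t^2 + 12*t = (t - 1)*(t^4 + 6*t^3 + 5*t^2 - 12*t) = (t - 1)*(t + 4)*(t^3 + 2*t^2 - 3*t) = t*(t - 1)*(t + 4)*(t^2 + 2*t - 3) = t*(t - 1)^2*(t + 4)*(t + 3)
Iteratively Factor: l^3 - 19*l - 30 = (l - 5)*(l^2 + 5*l + 6) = (l - 5)*(l + 3)*(l + 2)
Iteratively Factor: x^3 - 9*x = (x - 3)*(x^2 + 3*x) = (x - 3)*(x + 3)*(x)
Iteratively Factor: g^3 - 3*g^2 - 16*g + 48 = (g - 3)*(g^2 - 16) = (g - 3)*(g + 4)*(g - 4)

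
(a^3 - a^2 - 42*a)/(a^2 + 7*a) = (a^2 - a - 42)/(a + 7)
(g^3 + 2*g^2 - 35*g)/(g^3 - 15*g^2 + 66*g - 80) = g*(g + 7)/(g^2 - 10*g + 16)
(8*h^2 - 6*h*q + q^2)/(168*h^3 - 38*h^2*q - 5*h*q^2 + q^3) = (-2*h + q)/(-42*h^2 - h*q + q^2)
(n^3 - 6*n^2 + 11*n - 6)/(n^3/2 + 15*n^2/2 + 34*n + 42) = 2*(n^3 - 6*n^2 + 11*n - 6)/(n^3 + 15*n^2 + 68*n + 84)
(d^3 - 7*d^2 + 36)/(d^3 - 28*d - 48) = (d - 3)/(d + 4)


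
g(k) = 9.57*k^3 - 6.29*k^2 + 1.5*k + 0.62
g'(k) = 28.71*k^2 - 12.58*k + 1.5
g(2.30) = 87.23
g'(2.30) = 124.44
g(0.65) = 1.57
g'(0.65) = 5.45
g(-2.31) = -154.37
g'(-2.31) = 183.76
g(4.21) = 609.55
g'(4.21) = 457.40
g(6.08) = 1928.13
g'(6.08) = 986.32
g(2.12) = 66.71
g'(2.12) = 103.86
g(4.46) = 731.21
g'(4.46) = 516.48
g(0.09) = 0.71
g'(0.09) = 0.60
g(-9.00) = -7498.90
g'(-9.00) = 2440.23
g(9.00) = 6481.16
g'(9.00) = 2213.79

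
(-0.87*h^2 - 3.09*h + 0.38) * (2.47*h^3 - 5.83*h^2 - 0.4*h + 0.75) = -2.1489*h^5 - 2.5602*h^4 + 19.3013*h^3 - 1.6319*h^2 - 2.4695*h + 0.285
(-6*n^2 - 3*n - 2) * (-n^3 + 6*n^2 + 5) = 6*n^5 - 33*n^4 - 16*n^3 - 42*n^2 - 15*n - 10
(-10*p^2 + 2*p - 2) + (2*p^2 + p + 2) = -8*p^2 + 3*p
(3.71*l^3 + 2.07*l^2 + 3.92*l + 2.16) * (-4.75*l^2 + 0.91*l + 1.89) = -17.6225*l^5 - 6.4564*l^4 - 9.7244*l^3 - 2.7805*l^2 + 9.3744*l + 4.0824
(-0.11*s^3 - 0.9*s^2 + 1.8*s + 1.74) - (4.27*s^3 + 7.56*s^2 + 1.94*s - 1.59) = -4.38*s^3 - 8.46*s^2 - 0.14*s + 3.33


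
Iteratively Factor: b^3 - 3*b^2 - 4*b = (b - 4)*(b^2 + b) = (b - 4)*(b + 1)*(b)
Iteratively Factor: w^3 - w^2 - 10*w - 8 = (w - 4)*(w^2 + 3*w + 2) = (w - 4)*(w + 1)*(w + 2)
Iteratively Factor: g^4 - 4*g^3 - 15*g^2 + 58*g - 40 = (g - 1)*(g^3 - 3*g^2 - 18*g + 40) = (g - 5)*(g - 1)*(g^2 + 2*g - 8) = (g - 5)*(g - 1)*(g + 4)*(g - 2)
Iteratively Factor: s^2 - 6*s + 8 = (s - 4)*(s - 2)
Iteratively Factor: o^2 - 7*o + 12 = (o - 4)*(o - 3)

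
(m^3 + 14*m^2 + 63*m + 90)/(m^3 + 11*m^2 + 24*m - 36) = (m^2 + 8*m + 15)/(m^2 + 5*m - 6)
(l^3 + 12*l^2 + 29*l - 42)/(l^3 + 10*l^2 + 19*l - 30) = (l + 7)/(l + 5)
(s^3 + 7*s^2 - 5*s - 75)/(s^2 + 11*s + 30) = (s^2 + 2*s - 15)/(s + 6)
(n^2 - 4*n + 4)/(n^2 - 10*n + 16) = (n - 2)/(n - 8)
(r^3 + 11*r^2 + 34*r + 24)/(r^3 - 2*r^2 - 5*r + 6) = (r^3 + 11*r^2 + 34*r + 24)/(r^3 - 2*r^2 - 5*r + 6)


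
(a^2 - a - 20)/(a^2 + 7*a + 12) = (a - 5)/(a + 3)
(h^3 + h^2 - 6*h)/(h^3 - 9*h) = (h - 2)/(h - 3)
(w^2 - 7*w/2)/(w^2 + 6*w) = (w - 7/2)/(w + 6)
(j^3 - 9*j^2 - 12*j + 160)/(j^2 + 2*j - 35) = (j^2 - 4*j - 32)/(j + 7)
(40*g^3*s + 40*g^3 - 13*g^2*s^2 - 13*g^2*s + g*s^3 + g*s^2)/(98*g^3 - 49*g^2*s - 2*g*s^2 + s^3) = g*(40*g^2*s + 40*g^2 - 13*g*s^2 - 13*g*s + s^3 + s^2)/(98*g^3 - 49*g^2*s - 2*g*s^2 + s^3)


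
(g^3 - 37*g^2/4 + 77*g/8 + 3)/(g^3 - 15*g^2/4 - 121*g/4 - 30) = (8*g^2 - 10*g - 3)/(2*(4*g^2 + 17*g + 15))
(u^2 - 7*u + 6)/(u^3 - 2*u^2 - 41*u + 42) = (u - 6)/(u^2 - u - 42)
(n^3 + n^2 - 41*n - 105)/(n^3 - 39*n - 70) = (n + 3)/(n + 2)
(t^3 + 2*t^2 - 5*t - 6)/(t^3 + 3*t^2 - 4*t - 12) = (t + 1)/(t + 2)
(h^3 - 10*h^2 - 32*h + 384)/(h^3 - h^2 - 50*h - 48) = (h - 8)/(h + 1)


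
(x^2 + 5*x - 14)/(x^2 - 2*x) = (x + 7)/x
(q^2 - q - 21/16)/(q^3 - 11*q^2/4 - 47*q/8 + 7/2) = (16*q^2 - 16*q - 21)/(2*(8*q^3 - 22*q^2 - 47*q + 28))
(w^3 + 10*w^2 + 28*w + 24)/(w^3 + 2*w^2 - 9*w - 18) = (w^2 + 8*w + 12)/(w^2 - 9)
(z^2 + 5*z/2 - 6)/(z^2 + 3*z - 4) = (z - 3/2)/(z - 1)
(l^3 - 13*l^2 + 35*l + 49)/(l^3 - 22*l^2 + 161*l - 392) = (l + 1)/(l - 8)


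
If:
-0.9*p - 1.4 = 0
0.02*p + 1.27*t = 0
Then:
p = -1.56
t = 0.02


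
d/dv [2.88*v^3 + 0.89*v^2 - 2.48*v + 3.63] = 8.64*v^2 + 1.78*v - 2.48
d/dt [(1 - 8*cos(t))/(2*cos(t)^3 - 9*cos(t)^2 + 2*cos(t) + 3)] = 8*(-16*cos(t)^3 + 39*cos(t)^2 - 9*cos(t) + 13)*sin(t)/(18*sin(t)^2 + 7*cos(t) + cos(3*t) - 12)^2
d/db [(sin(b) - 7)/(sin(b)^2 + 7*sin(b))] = (-cos(b) + 14/tan(b) + 49*cos(b)/sin(b)^2)/(sin(b) + 7)^2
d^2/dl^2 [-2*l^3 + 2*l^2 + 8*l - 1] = 4 - 12*l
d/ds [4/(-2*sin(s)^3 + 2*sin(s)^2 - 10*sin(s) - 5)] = 32*(3*sin(s)^2 - 2*sin(s) + 5)*cos(s)/(4*sin(s)^2 - 23*sin(s) + sin(3*s) - 10)^2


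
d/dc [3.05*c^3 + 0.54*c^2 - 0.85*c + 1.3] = 9.15*c^2 + 1.08*c - 0.85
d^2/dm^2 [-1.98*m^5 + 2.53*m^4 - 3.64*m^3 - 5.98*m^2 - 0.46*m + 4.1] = -39.6*m^3 + 30.36*m^2 - 21.84*m - 11.96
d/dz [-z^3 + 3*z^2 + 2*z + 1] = -3*z^2 + 6*z + 2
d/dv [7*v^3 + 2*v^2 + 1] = v*(21*v + 4)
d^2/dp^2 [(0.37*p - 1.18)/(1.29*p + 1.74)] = -5.58828/(1.29*p + 1.74)^3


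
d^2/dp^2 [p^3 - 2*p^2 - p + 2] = 6*p - 4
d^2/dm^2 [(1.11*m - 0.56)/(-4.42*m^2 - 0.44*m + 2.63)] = (-(1.11*m - 0.56)*(8.84*m + 0.44)*(17.68*m + 0.88) + (29.4372*m - 3.9736)*(4.42*m^2 + 0.44*m - 2.63))/(4.42*m^2 + 0.44*m - 2.63)^3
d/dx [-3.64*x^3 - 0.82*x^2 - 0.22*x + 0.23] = -10.92*x^2 - 1.64*x - 0.22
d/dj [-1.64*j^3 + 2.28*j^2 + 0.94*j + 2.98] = -4.92*j^2 + 4.56*j + 0.94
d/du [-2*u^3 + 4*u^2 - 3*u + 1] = -6*u^2 + 8*u - 3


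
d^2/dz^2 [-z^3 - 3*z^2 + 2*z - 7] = -6*z - 6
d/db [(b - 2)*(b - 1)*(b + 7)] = 3*b^2 + 8*b - 19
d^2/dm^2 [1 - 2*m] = 0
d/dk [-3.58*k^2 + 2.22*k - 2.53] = 2.22 - 7.16*k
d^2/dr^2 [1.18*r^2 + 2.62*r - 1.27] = 2.36000000000000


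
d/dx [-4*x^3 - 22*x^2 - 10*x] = -12*x^2 - 44*x - 10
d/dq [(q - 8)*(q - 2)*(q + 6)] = 3*q^2 - 8*q - 44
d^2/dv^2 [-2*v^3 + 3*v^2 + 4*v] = 6 - 12*v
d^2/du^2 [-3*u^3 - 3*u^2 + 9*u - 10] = -18*u - 6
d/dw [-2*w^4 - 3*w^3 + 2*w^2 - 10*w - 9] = -8*w^3 - 9*w^2 + 4*w - 10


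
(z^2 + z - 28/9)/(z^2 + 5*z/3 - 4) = (z + 7/3)/(z + 3)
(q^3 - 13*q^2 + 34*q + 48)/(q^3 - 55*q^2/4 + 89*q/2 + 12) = 4*(q + 1)/(4*q + 1)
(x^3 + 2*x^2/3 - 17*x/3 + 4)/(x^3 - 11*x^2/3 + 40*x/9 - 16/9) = 3*(x + 3)/(3*x - 4)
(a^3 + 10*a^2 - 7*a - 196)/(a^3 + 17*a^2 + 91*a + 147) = (a - 4)/(a + 3)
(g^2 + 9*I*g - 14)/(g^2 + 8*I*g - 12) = (g + 7*I)/(g + 6*I)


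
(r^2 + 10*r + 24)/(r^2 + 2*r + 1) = (r^2 + 10*r + 24)/(r^2 + 2*r + 1)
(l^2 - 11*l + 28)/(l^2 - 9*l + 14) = (l - 4)/(l - 2)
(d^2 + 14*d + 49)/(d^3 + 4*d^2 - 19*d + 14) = (d + 7)/(d^2 - 3*d + 2)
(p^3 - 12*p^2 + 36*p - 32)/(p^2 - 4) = (p^2 - 10*p + 16)/(p + 2)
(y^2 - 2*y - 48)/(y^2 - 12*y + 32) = (y + 6)/(y - 4)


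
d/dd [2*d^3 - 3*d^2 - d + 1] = 6*d^2 - 6*d - 1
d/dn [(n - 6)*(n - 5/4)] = 2*n - 29/4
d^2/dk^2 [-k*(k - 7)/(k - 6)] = 12/(k^3 - 18*k^2 + 108*k - 216)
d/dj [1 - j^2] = -2*j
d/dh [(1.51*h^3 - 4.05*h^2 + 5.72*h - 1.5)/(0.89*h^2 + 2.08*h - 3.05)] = (1.3439*h^4 + 6.2816*h^3 - 27.3313*h^2 + 27.375*h - 14.326)/(0.7921*h^4 + 3.7024*h^3 - 1.1026*h^2 - 12.688*h + 9.3025)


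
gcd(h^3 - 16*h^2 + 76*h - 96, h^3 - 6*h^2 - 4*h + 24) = h^2 - 8*h + 12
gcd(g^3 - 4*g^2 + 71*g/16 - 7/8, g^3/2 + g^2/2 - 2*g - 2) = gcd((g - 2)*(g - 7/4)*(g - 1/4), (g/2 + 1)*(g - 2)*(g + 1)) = g - 2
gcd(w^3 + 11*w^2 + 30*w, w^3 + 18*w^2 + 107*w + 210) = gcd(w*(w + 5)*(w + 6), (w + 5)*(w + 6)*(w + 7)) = w^2 + 11*w + 30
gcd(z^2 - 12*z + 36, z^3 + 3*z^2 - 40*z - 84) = z - 6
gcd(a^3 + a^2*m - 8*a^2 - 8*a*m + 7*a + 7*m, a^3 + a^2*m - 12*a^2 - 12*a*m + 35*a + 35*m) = a^2 + a*m - 7*a - 7*m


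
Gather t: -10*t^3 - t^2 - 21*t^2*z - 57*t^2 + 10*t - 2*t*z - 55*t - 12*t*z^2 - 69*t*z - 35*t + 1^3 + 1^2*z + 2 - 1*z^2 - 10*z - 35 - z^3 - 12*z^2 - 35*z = -10*t^3 + t^2*(-21*z - 58) + t*(-12*z^2 - 71*z - 80) - z^3 - 13*z^2 - 44*z - 32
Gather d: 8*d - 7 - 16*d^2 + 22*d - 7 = -16*d^2 + 30*d - 14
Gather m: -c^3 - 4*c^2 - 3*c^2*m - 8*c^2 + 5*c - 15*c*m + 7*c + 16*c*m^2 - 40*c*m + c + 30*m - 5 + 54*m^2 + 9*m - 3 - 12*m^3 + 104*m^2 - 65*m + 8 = -c^3 - 12*c^2 + 13*c - 12*m^3 + m^2*(16*c + 158) + m*(-3*c^2 - 55*c - 26)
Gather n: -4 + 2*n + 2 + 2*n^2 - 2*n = 2*n^2 - 2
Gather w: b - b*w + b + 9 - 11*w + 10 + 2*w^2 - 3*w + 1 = 2*b + 2*w^2 + w*(-b - 14) + 20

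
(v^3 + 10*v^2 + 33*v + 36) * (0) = 0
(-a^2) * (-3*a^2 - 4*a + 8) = 3*a^4 + 4*a^3 - 8*a^2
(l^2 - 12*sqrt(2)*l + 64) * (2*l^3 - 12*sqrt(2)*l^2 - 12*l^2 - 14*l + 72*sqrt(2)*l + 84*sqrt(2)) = 2*l^5 - 36*sqrt(2)*l^4 - 12*l^4 + 216*sqrt(2)*l^3 + 402*l^3 - 2496*l^2 - 516*sqrt(2)*l^2 - 2912*l + 4608*sqrt(2)*l + 5376*sqrt(2)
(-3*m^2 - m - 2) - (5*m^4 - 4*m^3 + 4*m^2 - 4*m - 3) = -5*m^4 + 4*m^3 - 7*m^2 + 3*m + 1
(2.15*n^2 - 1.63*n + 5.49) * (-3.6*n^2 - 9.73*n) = -7.74*n^4 - 15.0515*n^3 - 3.9041*n^2 - 53.4177*n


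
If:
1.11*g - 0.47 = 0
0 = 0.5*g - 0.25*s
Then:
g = 0.42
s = 0.85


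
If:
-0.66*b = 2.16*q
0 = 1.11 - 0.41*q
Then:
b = -8.86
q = 2.71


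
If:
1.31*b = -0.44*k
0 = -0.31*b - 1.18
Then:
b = -3.81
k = 11.33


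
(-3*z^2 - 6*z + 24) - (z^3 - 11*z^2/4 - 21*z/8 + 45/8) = -z^3 - z^2/4 - 27*z/8 + 147/8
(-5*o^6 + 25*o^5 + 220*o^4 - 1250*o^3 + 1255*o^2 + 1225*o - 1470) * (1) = -5*o^6 + 25*o^5 + 220*o^4 - 1250*o^3 + 1255*o^2 + 1225*o - 1470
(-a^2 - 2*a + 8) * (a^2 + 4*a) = -a^4 - 6*a^3 + 32*a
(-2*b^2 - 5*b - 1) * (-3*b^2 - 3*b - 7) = 6*b^4 + 21*b^3 + 32*b^2 + 38*b + 7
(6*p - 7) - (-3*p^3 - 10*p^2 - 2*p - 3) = 3*p^3 + 10*p^2 + 8*p - 4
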